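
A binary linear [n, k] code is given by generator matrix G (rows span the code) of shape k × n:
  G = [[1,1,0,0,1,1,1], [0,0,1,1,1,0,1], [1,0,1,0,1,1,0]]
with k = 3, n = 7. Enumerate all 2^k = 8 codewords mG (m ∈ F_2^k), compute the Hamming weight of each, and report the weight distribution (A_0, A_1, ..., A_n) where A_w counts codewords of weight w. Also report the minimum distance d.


Weight distribution: A_0 = 1, A_3 = 2, A_4 = 3, A_5 = 2. Minimum distance d = 3.

Enumerate all 2^3 = 8 messages m ∈ F_2^3.
For each, compute codeword c = mG in F_2^7, then tally its weight.
  m = 000 → c = 0000000, weight = 0.
  m = 100 → c = 1100111, weight = 5.
  m = 010 → c = 0011101, weight = 4.
  m = 110 → c = 1111010, weight = 5.
  m = 001 → c = 1010110, weight = 4.
  m = 101 → c = 0110001, weight = 3.
  m = 011 → c = 1001011, weight = 4.
  m = 111 → c = 0101100, weight = 3.
Tally weights:
  weight 0: 1 codewords.
  weight 3: 2 codewords.
  weight 4: 3 codewords.
  weight 5: 2 codewords.
Minimum distance d = smallest w > 0 with A_w > 0 = 3.
Sanity: Σ A_w = 8 = 2^3 = 8 ✓.


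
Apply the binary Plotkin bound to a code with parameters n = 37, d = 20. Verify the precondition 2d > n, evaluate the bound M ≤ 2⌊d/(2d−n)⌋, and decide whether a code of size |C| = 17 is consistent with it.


Plotkin bound M ≤ 12; given |C| = 17 > bound (violated).

Check applicability: 2d = 40, n = 37.
2d − n = 3 > 0, so Plotkin applies.
Compute d/(2d−n) = 20/3 ≈ 6.6667.
⌊d/(2d−n)⌋ = 6.
Plotkin bound: M ≤ 2·6 = 12.
Given |C| = 17, check: VIOLATED.
This |C| is above the Plotkin bound, so no binary code with n = 37, d = 20 and 17 codewords exists.


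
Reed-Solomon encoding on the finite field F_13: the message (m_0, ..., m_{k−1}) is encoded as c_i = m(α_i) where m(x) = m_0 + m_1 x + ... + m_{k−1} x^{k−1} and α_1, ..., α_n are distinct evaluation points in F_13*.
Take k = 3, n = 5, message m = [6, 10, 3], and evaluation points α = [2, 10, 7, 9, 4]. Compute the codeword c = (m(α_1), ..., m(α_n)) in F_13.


c = [12, 3, 2, 1, 3]

Message polynomial: m(x) = 6 + 10·x + 3·x^2 (mod 13).
For each evaluation point α_i, compute m(α_i) mod 13:
  α_1 = 2: Horner steps 3 → 3 → 12, so m(2) = 12.
  α_2 = 10: Horner steps 3 → 1 → 3, so m(10) = 3.
  α_3 = 7: Horner steps 3 → 5 → 2, so m(7) = 2.
  α_4 = 9: Horner steps 3 → 11 → 1, so m(9) = 1.
  α_5 = 4: Horner steps 3 → 9 → 3, so m(4) = 3.
Codeword c = [12, 3, 2, 1, 3] ∈ F_13^5.


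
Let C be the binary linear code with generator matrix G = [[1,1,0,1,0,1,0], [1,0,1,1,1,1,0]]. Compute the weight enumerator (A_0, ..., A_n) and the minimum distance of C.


Weight distribution: A_0 = 1, A_3 = 1, A_4 = 1, A_5 = 1. Minimum distance d = 3.

Enumerate all 2^2 = 4 messages m ∈ F_2^2.
For each, compute codeword c = mG in F_2^7, then tally its weight.
  m = 00 → c = 0000000, weight = 0.
  m = 10 → c = 1101010, weight = 4.
  m = 01 → c = 1011110, weight = 5.
  m = 11 → c = 0110100, weight = 3.
Tally weights:
  weight 0: 1 codewords.
  weight 3: 1 codewords.
  weight 4: 1 codewords.
  weight 5: 1 codewords.
Minimum distance d = smallest w > 0 with A_w > 0 = 3.
Sanity: Σ A_w = 4 = 2^2 = 4 ✓.


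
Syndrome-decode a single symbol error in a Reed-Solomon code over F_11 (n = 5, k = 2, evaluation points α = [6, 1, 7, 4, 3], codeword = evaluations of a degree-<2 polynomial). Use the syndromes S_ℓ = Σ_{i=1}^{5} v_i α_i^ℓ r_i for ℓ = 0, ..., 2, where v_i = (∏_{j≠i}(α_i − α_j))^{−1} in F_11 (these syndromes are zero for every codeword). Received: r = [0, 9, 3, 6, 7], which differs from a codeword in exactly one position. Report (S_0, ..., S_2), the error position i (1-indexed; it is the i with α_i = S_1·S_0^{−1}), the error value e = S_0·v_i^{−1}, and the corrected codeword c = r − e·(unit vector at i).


S = (6, 3, 7), error at position 1, error magnitude e = 7, c = [4, 9, 3, 6, 7].

Step 1: column multipliers v_i = (∏_{j≠i}(α_i − α_j))^{−1} mod 11.
  i = 1 (α = 6): (6−1)(6−7)(6−4)(6−3) = 5·(−1)·2·3 = −30 ≡ 3, so v_1 = 3^{−1} = 4 (mod 11).
  i = 2 (α = 1): (1−6)(1−7)(1−4)(1−3) = (−5)·(−6)·(−3)·(−2) = 180 ≡ 4, so v_2 = 4^{−1} = 3 (mod 11).
  i = 3 (α = 7): (7−6)(7−1)(7−4)(7−3) = 1·6·3·4 = 72 ≡ 6, so v_3 = 6^{−1} = 2 (mod 11).
  i = 4 (α = 4): (4−6)(4−1)(4−7)(4−3) = (−2)·3·(−3)·1 = 18 ≡ 7, so v_4 = 7^{−1} = 8 (mod 11).
  i = 5 (α = 3): (3−6)(3−1)(3−7)(3−4) = (−3)·2·(−4)·(−1) = −24 ≡ 9, so v_5 = 9^{−1} = 5 (mod 11).
  v = [4, 3, 2, 8, 5].
Step 2: syndromes of r = [0, 9, 3, 6, 7] (all sums mod 11).
  S_0 = Σ v_i r_i = 4·0 + 3·9 + 2·3 + 8·6 + 5·7 = 116 ≡ 6.
  S_1 = Σ v_i α_i r_i = 4·6·0 + 3·1·9 + 2·7·3 + 8·4·6 + 5·3·7 = 366 ≡ 3.
  α_i^2 mod 11 = [3, 1, 5, 5, 9].
  S_2 = Σ v_i α_i^2 r_i = 4·3·0 + 3·1·9 + 2·5·3 + 8·5·6 + 5·9·7 = 612 ≡ 7.
  S = (6, 3, 7) ≠ 0, so r is not a codeword (an error is present).
Step 3: locate the error. For a single error e at position i, S_ℓ = v_i·e·α_i^ℓ, so α_err = S_1/S_0.
  S_0^{−1} = 6^{−1} = 2 (mod 11), so α_err = 3·2 = 6 ≡ 6 = α_1. Error position i = 1.
  Consistency check: S_2/S_1 = 7·4 = 28 ≡ 6 = α_err ✓ (single-error assumption holds).
Step 4: error magnitude e = S_0/v_1 = S_0·∏_{j≠1}(α_1 − α_j) = 6·3 = 18 ≡ 7 (mod 11).
Step 5: correct position 1: c_1 = r_1 − e = 0 − 7 ≡ 4 (mod 11). Hence c = [4, 9, 3, 6, 7].
  Check: interpolating c through the α_i gives m(x) = 10 + 10·x (degree < 2) with m(α_i) = c_i for every i, so c is indeed a codeword.


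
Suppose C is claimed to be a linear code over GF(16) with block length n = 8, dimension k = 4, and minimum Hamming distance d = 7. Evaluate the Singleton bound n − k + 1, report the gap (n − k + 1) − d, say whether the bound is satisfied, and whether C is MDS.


Singleton RHS = n − k + 1 = 5, slack = -2, bound violated (no such code; not MDS).

Singleton bound: d ≤ n − k + 1.
Here n = 8, k = 4, so n − k + 1 = 5.
Given d = 7, check d ≤ 5: NO.
Slack = (n − k + 1) − d = -2.
The slack is negative: d = 7 exceeds n − k + 1 = 5 by 2, so the Singleton bound is violated and no linear [8, 4, 7]_16 code can exist. In particular it is not MDS (MDS requires d = n − k + 1 exactly).
Description: the claimed parameters are [8, 4, 7]_16; such a code would be impossible (violates the Singleton bound).


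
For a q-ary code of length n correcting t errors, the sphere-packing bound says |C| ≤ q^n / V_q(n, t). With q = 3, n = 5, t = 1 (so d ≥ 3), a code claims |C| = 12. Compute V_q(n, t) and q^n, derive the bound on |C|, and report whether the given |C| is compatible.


V_q(n, t) = 11, q^n = 243, Hamming bound = 22, |C| = 12 ≤ bound (satisfied).

Step 1: Compute V_q(n, t) = Σ_{j=0}^1 C(n, j) (q−1)^j.
  j = 0: C(5,0)·(2)^0 = 1·1 = 1.
  j = 1: C(5,1)·(2)^1 = 5·2 = 10.
  V_q(n, t) = 1 + 10 = 11.
Step 2: q^n = 3^5 = 243.
Step 3: Hamming bound ⌊q^n / V_q(n,t)⌋ = ⌊243/11⌋ = 22.
Step 4: Compare |C| = 12 to 22: satisfied.
The claimed |C| lies below the Hamming bound.


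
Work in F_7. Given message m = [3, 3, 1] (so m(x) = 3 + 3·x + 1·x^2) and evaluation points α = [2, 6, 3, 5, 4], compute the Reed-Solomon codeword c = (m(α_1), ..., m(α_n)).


c = [6, 1, 0, 1, 3]

Message polynomial: m(x) = 3 + 3·x + 1·x^2 (mod 7).
For each evaluation point α_i, compute m(α_i) mod 7:
  α_1 = 2: Horner steps 1 → 5 → 6, so m(2) = 6.
  α_2 = 6: Horner steps 1 → 2 → 1, so m(6) = 1.
  α_3 = 3: Horner steps 1 → 6 → 0, so m(3) = 0.
  α_4 = 5: Horner steps 1 → 1 → 1, so m(5) = 1.
  α_5 = 4: Horner steps 1 → 0 → 3, so m(4) = 3.
Codeword c = [6, 1, 0, 1, 3] ∈ F_7^5.


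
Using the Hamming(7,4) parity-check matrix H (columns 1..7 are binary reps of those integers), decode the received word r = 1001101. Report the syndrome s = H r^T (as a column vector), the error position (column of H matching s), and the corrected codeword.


s = (1, 1, 1)^T, error position = 7, corrected codeword c = 1001100

Compute s = H r^T mod 2 one row at a time:
  s_1 = 1 + 1 + 0 + 1 = 3 ≡ 1 (mod 2).
  s_2 = 0 + 0 + 0 + 1 = 1 ≡ 1 (mod 2).
  s_3 = 1 + 0 + 1 + 1 = 3 ≡ 1 (mod 2).
s = (1, 1, 1)^T — this equals column 7 of H (binary 111), so error is at position 7.
Correct: flip bit 7 of r = 1001101 to get c = 1001100.


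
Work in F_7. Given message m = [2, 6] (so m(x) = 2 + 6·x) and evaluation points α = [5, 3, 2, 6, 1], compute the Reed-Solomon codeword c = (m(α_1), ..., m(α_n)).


c = [4, 6, 0, 3, 1]

Message polynomial: m(x) = 2 + 6·x (mod 7).
For each evaluation point α_i, compute m(α_i) mod 7:
  α_1 = 5: Horner steps 6 → 4, so m(5) = 4.
  α_2 = 3: Horner steps 6 → 6, so m(3) = 6.
  α_3 = 2: Horner steps 6 → 0, so m(2) = 0.
  α_4 = 6: Horner steps 6 → 3, so m(6) = 3.
  α_5 = 1: Horner steps 6 → 1, so m(1) = 1.
Codeword c = [4, 6, 0, 3, 1] ∈ F_7^5.


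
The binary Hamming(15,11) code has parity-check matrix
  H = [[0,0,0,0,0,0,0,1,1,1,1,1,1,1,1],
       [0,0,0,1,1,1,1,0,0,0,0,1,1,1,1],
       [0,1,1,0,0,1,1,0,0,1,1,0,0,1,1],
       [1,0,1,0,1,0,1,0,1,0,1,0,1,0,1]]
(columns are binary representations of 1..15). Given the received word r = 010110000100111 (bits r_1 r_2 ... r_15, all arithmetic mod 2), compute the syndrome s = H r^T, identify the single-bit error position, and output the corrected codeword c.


s = (0, 1, 0, 1)^T, error position = 5, corrected codeword c = 010100000100111

Compute s = H r^T mod 2 one row at a time:
  s_1 = 0 + 0 + 1 + 0 + 0 + 1 + 1 + 1 = 4 ≡ 0 (mod 2).
  s_2 = 1 + 1 + 0 + 0 + 0 + 1 + 1 + 1 = 5 ≡ 1 (mod 2).
  s_3 = 1 + 0 + 0 + 0 + 1 + 0 + 1 + 1 = 4 ≡ 0 (mod 2).
  s_4 = 0 + 0 + 1 + 0 + 0 + 0 + 1 + 1 = 3 ≡ 1 (mod 2).
s = (0, 1, 0, 1)^T — this equals column 5 of H (binary 0101), so error is at position 5.
Correct: flip bit 5 of r = 010110000100111 to get c = 010100000100111.


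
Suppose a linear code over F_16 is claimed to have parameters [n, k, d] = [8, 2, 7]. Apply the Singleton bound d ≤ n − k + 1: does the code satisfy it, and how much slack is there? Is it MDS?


Singleton RHS = n − k + 1 = 7, slack = 0, bound satisfied, MDS.

Singleton bound: d ≤ n − k + 1.
Here n = 8, k = 2, so n − k + 1 = 7.
Given d = 7, check d ≤ 7: YES.
Slack = (n − k + 1) − d = 0.
The code is MDS (slack = 0).
Description: the claimed parameters are [8, 2, 7]_16; such a code would be MDS (meets Singleton bound).


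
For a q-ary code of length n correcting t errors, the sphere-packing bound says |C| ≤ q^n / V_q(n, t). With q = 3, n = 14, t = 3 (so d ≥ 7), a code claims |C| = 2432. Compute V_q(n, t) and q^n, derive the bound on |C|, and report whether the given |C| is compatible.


V_q(n, t) = 3305, q^n = 4782969, Hamming bound = 1447, |C| = 2432 > bound (violated).

Step 1: Compute V_q(n, t) = Σ_{j=0}^3 C(n, j) (q−1)^j.
  j = 0: C(14,0)·(2)^0 = 1·1 = 1.
  j = 1: C(14,1)·(2)^1 = 14·2 = 28.
  j = 2: C(14,2)·(2)^2 = 91·4 = 364.
  j = 3: C(14,3)·(2)^3 = 364·8 = 2912.
  V_q(n, t) = 1 + 28 + 364 + 2912 = 3305.
Step 2: q^n = 3^14 = 4782969.
Step 3: Hamming bound ⌊q^n / V_q(n,t)⌋ = ⌊4782969/3305⌋ = 1447.
Step 4: Compare |C| = 2432 to 1447: violated.
The claimed |C| lies above the Hamming bound, so no 3-ary code of length 14 with d ≥ 7 can have 2432 codewords.


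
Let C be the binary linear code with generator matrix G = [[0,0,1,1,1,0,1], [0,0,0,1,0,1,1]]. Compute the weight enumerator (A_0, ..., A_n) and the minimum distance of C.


Weight distribution: A_0 = 1, A_3 = 2, A_4 = 1. Minimum distance d = 3.

Enumerate all 2^2 = 4 messages m ∈ F_2^2.
For each, compute codeword c = mG in F_2^7, then tally its weight.
  m = 00 → c = 0000000, weight = 0.
  m = 10 → c = 0011101, weight = 4.
  m = 01 → c = 0001011, weight = 3.
  m = 11 → c = 0010110, weight = 3.
Tally weights:
  weight 0: 1 codewords.
  weight 3: 2 codewords.
  weight 4: 1 codewords.
Minimum distance d = smallest w > 0 with A_w > 0 = 3.
Sanity: Σ A_w = 4 = 2^2 = 4 ✓.


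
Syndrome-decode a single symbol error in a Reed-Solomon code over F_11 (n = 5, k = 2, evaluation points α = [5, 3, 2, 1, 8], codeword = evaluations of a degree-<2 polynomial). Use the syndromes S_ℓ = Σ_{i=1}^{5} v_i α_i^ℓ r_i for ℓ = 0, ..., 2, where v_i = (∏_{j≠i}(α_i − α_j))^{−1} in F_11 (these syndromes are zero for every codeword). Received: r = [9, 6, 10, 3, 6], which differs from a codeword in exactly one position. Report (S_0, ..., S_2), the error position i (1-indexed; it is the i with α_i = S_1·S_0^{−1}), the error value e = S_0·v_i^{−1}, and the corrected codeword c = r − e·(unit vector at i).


S = (3, 2, 5), error at position 5, error magnitude e = 9, c = [9, 6, 10, 3, 8].

Step 1: column multipliers v_i = (∏_{j≠i}(α_i − α_j))^{−1} mod 11.
  i = 1 (α = 5): (5−3)(5−2)(5−1)(5−8) = 2·3·4·(−3) = −72 ≡ 5, so v_1 = 5^{−1} = 9 (mod 11).
  i = 2 (α = 3): (3−5)(3−2)(3−1)(3−8) = (−2)·1·2·(−5) = 20 ≡ 9, so v_2 = 9^{−1} = 5 (mod 11).
  i = 3 (α = 2): (2−5)(2−3)(2−1)(2−8) = (−3)·(−1)·1·(−6) = −18 ≡ 4, so v_3 = 4^{−1} = 3 (mod 11).
  i = 4 (α = 1): (1−5)(1−3)(1−2)(1−8) = (−4)·(−2)·(−1)·(−7) = 56 ≡ 1, so v_4 = 1^{−1} = 1 (mod 11).
  i = 5 (α = 8): (8−5)(8−3)(8−2)(8−1) = 3·5·6·7 = 630 ≡ 3, so v_5 = 3^{−1} = 4 (mod 11).
  v = [9, 5, 3, 1, 4].
Step 2: syndromes of r = [9, 6, 10, 3, 6] (all sums mod 11).
  S_0 = Σ v_i r_i = 9·9 + 5·6 + 3·10 + 1·3 + 4·6 = 168 ≡ 3.
  S_1 = Σ v_i α_i r_i = 9·5·9 + 5·3·6 + 3·2·10 + 1·1·3 + 4·8·6 = 750 ≡ 2.
  α_i^2 mod 11 = [3, 9, 4, 1, 9].
  S_2 = Σ v_i α_i^2 r_i = 9·3·9 + 5·9·6 + 3·4·10 + 1·1·3 + 4·9·6 = 852 ≡ 5.
  S = (3, 2, 5) ≠ 0, so r is not a codeword (an error is present).
Step 3: locate the error. For a single error e at position i, S_ℓ = v_i·e·α_i^ℓ, so α_err = S_1/S_0.
  S_0^{−1} = 3^{−1} = 4 (mod 11), so α_err = 2·4 = 8 ≡ 8 = α_5. Error position i = 5.
  Consistency check: S_2/S_1 = 5·6 = 30 ≡ 8 = α_err ✓ (single-error assumption holds).
Step 4: error magnitude e = S_0/v_5 = S_0·∏_{j≠5}(α_5 − α_j) = 3·3 = 9 ≡ 9 (mod 11).
Step 5: correct position 5: c_5 = r_5 − e = 6 − 9 ≡ 8 (mod 11). Hence c = [9, 6, 10, 3, 8].
  Check: interpolating c through the α_i gives m(x) = 7 + 7·x (degree < 2) with m(α_i) = c_i for every i, so c is indeed a codeword.


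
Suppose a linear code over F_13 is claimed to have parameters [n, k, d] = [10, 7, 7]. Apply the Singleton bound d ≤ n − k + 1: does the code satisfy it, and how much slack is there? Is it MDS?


Singleton RHS = n − k + 1 = 4, slack = -3, bound violated (no such code; not MDS).

Singleton bound: d ≤ n − k + 1.
Here n = 10, k = 7, so n − k + 1 = 4.
Given d = 7, check d ≤ 4: NO.
Slack = (n − k + 1) − d = -3.
The slack is negative: d = 7 exceeds n − k + 1 = 4 by 3, so the Singleton bound is violated and no linear [10, 7, 7]_13 code can exist. In particular it is not MDS (MDS requires d = n − k + 1 exactly).
Description: the claimed parameters are [10, 7, 7]_13; such a code would be impossible (violates the Singleton bound).


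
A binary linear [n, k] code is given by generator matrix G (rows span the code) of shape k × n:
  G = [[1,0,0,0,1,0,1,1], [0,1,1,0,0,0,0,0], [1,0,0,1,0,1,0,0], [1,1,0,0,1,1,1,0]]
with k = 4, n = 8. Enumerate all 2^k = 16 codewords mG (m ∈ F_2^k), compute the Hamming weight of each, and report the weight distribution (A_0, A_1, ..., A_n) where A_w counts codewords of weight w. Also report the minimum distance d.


Weight distribution: A_0 = 1, A_2 = 1, A_3 = 3, A_4 = 5, A_5 = 4, A_6 = 1, A_7 = 1. Minimum distance d = 2.

Enumerate all 2^4 = 16 messages m ∈ F_2^4.
For each, compute codeword c = mG in F_2^8, then tally its weight.
  m = 0000 → c = 00000000, weight = 0.
  m = 1000 → c = 10001011, weight = 4.
  m = 0100 → c = 01100000, weight = 2.
  m = 1100 → c = 11101011, weight = 6.
  m = 0010 → c = 10010100, weight = 3.
  m = 1010 → c = 00011111, weight = 5.
  m = 0110 → c = 11110100, weight = 5.
  m = 1110 → c = 01111111, weight = 7.
  m = 0001 → c = 11001110, weight = 5.
  m = 1001 → c = 01000101, weight = 3.
  m = 0101 → c = 10101110, weight = 5.
  m = 1101 → c = 00100101, weight = 3.
  m = 0011 → c = 01011010, weight = 4.
  m = 1011 → c = 11010001, weight = 4.
  m = 0111 → c = 00111010, weight = 4.
  m = 1111 → c = 10110001, weight = 4.
Tally weights:
  weight 0: 1 codewords.
  weight 2: 1 codewords.
  weight 3: 3 codewords.
  weight 4: 5 codewords.
  weight 5: 4 codewords.
  weight 6: 1 codewords.
  weight 7: 1 codewords.
Minimum distance d = smallest w > 0 with A_w > 0 = 2.
Sanity: Σ A_w = 16 = 2^4 = 16 ✓.


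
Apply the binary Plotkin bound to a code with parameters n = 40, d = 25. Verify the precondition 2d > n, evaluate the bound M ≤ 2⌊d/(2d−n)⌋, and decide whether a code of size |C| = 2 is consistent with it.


Plotkin bound M ≤ 4; given |C| = 2 ≤ bound (satisfied).

Check applicability: 2d = 50, n = 40.
2d − n = 10 > 0, so Plotkin applies.
Compute d/(2d−n) = 25/10 ≈ 2.5000.
⌊d/(2d−n)⌋ = 2.
Plotkin bound: M ≤ 2·2 = 4.
Given |C| = 2, check: satisfied.
This |C| is below the Plotkin bound.


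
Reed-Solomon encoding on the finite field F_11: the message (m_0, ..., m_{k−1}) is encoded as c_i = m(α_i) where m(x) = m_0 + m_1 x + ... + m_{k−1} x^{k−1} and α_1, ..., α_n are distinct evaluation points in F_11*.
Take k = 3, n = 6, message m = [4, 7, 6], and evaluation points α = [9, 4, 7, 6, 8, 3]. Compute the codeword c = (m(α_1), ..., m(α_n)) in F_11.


c = [3, 7, 6, 9, 4, 2]

Message polynomial: m(x) = 4 + 7·x + 6·x^2 (mod 11).
For each evaluation point α_i, compute m(α_i) mod 11:
  α_1 = 9: Horner steps 6 → 6 → 3, so m(9) = 3.
  α_2 = 4: Horner steps 6 → 9 → 7, so m(4) = 7.
  α_3 = 7: Horner steps 6 → 5 → 6, so m(7) = 6.
  α_4 = 6: Horner steps 6 → 10 → 9, so m(6) = 9.
  α_5 = 8: Horner steps 6 → 0 → 4, so m(8) = 4.
  α_6 = 3: Horner steps 6 → 3 → 2, so m(3) = 2.
Codeword c = [3, 7, 6, 9, 4, 2] ∈ F_11^6.


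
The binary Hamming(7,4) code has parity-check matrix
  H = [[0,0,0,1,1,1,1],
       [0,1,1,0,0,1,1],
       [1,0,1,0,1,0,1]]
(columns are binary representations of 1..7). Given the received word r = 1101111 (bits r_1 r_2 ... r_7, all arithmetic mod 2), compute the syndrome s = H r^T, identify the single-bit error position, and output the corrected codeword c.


s = (0, 1, 1)^T, error position = 3, corrected codeword c = 1111111

Compute s = H r^T mod 2 one row at a time:
  s_1 = 1 + 1 + 1 + 1 = 4 ≡ 0 (mod 2).
  s_2 = 1 + 0 + 1 + 1 = 3 ≡ 1 (mod 2).
  s_3 = 1 + 0 + 1 + 1 = 3 ≡ 1 (mod 2).
s = (0, 1, 1)^T — this equals column 3 of H (binary 011), so error is at position 3.
Correct: flip bit 3 of r = 1101111 to get c = 1111111.


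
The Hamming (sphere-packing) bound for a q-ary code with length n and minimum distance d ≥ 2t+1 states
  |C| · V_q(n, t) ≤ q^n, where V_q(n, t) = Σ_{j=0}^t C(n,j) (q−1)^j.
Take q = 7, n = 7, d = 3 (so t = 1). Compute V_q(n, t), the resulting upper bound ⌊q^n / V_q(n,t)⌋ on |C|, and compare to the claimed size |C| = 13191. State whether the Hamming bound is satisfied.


V_q(n, t) = 43, q^n = 823543, Hamming bound = 19152, |C| = 13191 ≤ bound (satisfied).

Step 1: Compute V_q(n, t) = Σ_{j=0}^1 C(n, j) (q−1)^j.
  j = 0: C(7,0)·(6)^0 = 1·1 = 1.
  j = 1: C(7,1)·(6)^1 = 7·6 = 42.
  V_q(n, t) = 1 + 42 = 43.
Step 2: q^n = 7^7 = 823543.
Step 3: Hamming bound ⌊q^n / V_q(n,t)⌋ = ⌊823543/43⌋ = 19152.
Step 4: Compare |C| = 13191 to 19152: satisfied.
The claimed |C| lies below the Hamming bound.


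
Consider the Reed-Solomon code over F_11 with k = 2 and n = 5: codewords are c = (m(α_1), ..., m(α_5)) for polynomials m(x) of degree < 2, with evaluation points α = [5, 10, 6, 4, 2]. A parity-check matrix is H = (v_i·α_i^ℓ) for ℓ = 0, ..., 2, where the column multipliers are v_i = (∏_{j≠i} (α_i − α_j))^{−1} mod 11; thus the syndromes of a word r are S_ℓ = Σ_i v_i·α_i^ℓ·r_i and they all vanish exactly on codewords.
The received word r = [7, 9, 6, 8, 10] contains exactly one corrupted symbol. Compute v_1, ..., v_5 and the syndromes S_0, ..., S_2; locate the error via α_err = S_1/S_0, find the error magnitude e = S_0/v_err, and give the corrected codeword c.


S = (6, 5, 6), error at position 2, error magnitude e = 7, c = [7, 2, 6, 8, 10].

Step 1: column multipliers v_i = (∏_{j≠i}(α_i − α_j))^{−1} mod 11.
  i = 1 (α = 5): (5−10)(5−6)(5−4)(5−2) = (−5)·(−1)·1·3 = 15 ≡ 4, so v_1 = 4^{−1} = 3 (mod 11).
  i = 2 (α = 10): (10−5)(10−6)(10−4)(10−2) = 5·4·6·8 = 960 ≡ 3, so v_2 = 3^{−1} = 4 (mod 11).
  i = 3 (α = 6): (6−5)(6−10)(6−4)(6−2) = 1·(−4)·2·4 = −32 ≡ 1, so v_3 = 1^{−1} = 1 (mod 11).
  i = 4 (α = 4): (4−5)(4−10)(4−6)(4−2) = (−1)·(−6)·(−2)·2 = −24 ≡ 9, so v_4 = 9^{−1} = 5 (mod 11).
  i = 5 (α = 2): (2−5)(2−10)(2−6)(2−4) = (−3)·(−8)·(−4)·(−2) = 192 ≡ 5, so v_5 = 5^{−1} = 9 (mod 11).
  v = [3, 4, 1, 5, 9].
Step 2: syndromes of r = [7, 9, 6, 8, 10] (all sums mod 11).
  S_0 = Σ v_i r_i = 3·7 + 4·9 + 1·6 + 5·8 + 9·10 = 193 ≡ 6.
  S_1 = Σ v_i α_i r_i = 3·5·7 + 4·10·9 + 1·6·6 + 5·4·8 + 9·2·10 = 841 ≡ 5.
  α_i^2 mod 11 = [3, 1, 3, 5, 4].
  S_2 = Σ v_i α_i^2 r_i = 3·3·7 + 4·1·9 + 1·3·6 + 5·5·8 + 9·4·10 = 677 ≡ 6.
  S = (6, 5, 6) ≠ 0, so r is not a codeword (an error is present).
Step 3: locate the error. For a single error e at position i, S_ℓ = v_i·e·α_i^ℓ, so α_err = S_1/S_0.
  S_0^{−1} = 6^{−1} = 2 (mod 11), so α_err = 5·2 = 10 ≡ 10 = α_2. Error position i = 2.
  Consistency check: S_2/S_1 = 6·9 = 54 ≡ 10 = α_err ✓ (single-error assumption holds).
Step 4: error magnitude e = S_0/v_2 = S_0·∏_{j≠2}(α_2 − α_j) = 6·3 = 18 ≡ 7 (mod 11).
Step 5: correct position 2: c_2 = r_2 − e = 9 − 7 ≡ 2 (mod 11). Hence c = [7, 2, 6, 8, 10].
  Check: interpolating c through the α_i gives m(x) = 1 + 10·x (degree < 2) with m(α_i) = c_i for every i, so c is indeed a codeword.


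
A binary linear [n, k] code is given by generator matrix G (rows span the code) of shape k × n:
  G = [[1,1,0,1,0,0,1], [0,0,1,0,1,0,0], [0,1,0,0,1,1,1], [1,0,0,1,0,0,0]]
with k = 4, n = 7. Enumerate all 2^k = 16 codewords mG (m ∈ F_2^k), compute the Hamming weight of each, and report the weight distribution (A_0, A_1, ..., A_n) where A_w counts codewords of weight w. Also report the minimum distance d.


Weight distribution: A_0 = 1, A_2 = 5, A_4 = 7, A_6 = 3. Minimum distance d = 2.

Enumerate all 2^4 = 16 messages m ∈ F_2^4.
For each, compute codeword c = mG in F_2^7, then tally its weight.
  m = 0000 → c = 0000000, weight = 0.
  m = 1000 → c = 1101001, weight = 4.
  m = 0100 → c = 0010100, weight = 2.
  m = 1100 → c = 1111101, weight = 6.
  m = 0010 → c = 0100111, weight = 4.
  m = 1010 → c = 1001110, weight = 4.
  m = 0110 → c = 0110011, weight = 4.
  m = 1110 → c = 1011010, weight = 4.
  m = 0001 → c = 1001000, weight = 2.
  m = 1001 → c = 0100001, weight = 2.
  m = 0101 → c = 1011100, weight = 4.
  m = 1101 → c = 0110101, weight = 4.
  m = 0011 → c = 1101111, weight = 6.
  m = 1011 → c = 0000110, weight = 2.
  m = 0111 → c = 1111011, weight = 6.
  m = 1111 → c = 0010010, weight = 2.
Tally weights:
  weight 0: 1 codewords.
  weight 2: 5 codewords.
  weight 4: 7 codewords.
  weight 6: 3 codewords.
Minimum distance d = smallest w > 0 with A_w > 0 = 2.
Sanity: Σ A_w = 16 = 2^4 = 16 ✓.


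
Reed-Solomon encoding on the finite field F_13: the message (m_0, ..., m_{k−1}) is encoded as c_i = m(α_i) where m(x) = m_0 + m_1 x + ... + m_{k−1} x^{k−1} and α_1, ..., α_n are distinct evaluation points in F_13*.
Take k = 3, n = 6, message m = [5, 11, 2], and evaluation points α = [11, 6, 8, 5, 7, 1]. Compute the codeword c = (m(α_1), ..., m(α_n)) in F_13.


c = [4, 0, 0, 6, 11, 5]

Message polynomial: m(x) = 5 + 11·x + 2·x^2 (mod 13).
For each evaluation point α_i, compute m(α_i) mod 13:
  α_1 = 11: Horner steps 2 → 7 → 4, so m(11) = 4.
  α_2 = 6: Horner steps 2 → 10 → 0, so m(6) = 0.
  α_3 = 8: Horner steps 2 → 1 → 0, so m(8) = 0.
  α_4 = 5: Horner steps 2 → 8 → 6, so m(5) = 6.
  α_5 = 7: Horner steps 2 → 12 → 11, so m(7) = 11.
  α_6 = 1: Horner steps 2 → 0 → 5, so m(1) = 5.
Codeword c = [4, 0, 0, 6, 11, 5] ∈ F_13^6.


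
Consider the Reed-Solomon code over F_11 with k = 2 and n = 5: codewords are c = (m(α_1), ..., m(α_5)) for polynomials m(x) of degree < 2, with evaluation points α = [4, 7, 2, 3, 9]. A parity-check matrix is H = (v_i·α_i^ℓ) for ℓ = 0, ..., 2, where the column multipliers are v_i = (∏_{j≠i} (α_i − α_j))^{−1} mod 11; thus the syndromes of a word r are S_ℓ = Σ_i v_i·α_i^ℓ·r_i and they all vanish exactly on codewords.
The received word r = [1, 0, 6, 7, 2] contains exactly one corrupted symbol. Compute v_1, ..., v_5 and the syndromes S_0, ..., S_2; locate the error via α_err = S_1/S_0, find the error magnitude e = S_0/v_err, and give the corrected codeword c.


S = (6, 2, 8), error at position 1, error magnitude e = 4, c = [8, 0, 6, 7, 2].

Step 1: column multipliers v_i = (∏_{j≠i}(α_i − α_j))^{−1} mod 11.
  i = 1 (α = 4): (4−7)(4−2)(4−3)(4−9) = (−3)·2·1·(−5) = 30 ≡ 8, so v_1 = 8^{−1} = 7 (mod 11).
  i = 2 (α = 7): (7−4)(7−2)(7−3)(7−9) = 3·5·4·(−2) = −120 ≡ 1, so v_2 = 1^{−1} = 1 (mod 11).
  i = 3 (α = 2): (2−4)(2−7)(2−3)(2−9) = (−2)·(−5)·(−1)·(−7) = 70 ≡ 4, so v_3 = 4^{−1} = 3 (mod 11).
  i = 4 (α = 3): (3−4)(3−7)(3−2)(3−9) = (−1)·(−4)·1·(−6) = −24 ≡ 9, so v_4 = 9^{−1} = 5 (mod 11).
  i = 5 (α = 9): (9−4)(9−7)(9−2)(9−3) = 5·2·7·6 = 420 ≡ 2, so v_5 = 2^{−1} = 6 (mod 11).
  v = [7, 1, 3, 5, 6].
Step 2: syndromes of r = [1, 0, 6, 7, 2] (all sums mod 11).
  S_0 = Σ v_i r_i = 7·1 + 1·0 + 3·6 + 5·7 + 6·2 = 72 ≡ 6.
  S_1 = Σ v_i α_i r_i = 7·4·1 + 1·7·0 + 3·2·6 + 5·3·7 + 6·9·2 = 277 ≡ 2.
  α_i^2 mod 11 = [5, 5, 4, 9, 4].
  S_2 = Σ v_i α_i^2 r_i = 7·5·1 + 1·5·0 + 3·4·6 + 5·9·7 + 6·4·2 = 470 ≡ 8.
  S = (6, 2, 8) ≠ 0, so r is not a codeword (an error is present).
Step 3: locate the error. For a single error e at position i, S_ℓ = v_i·e·α_i^ℓ, so α_err = S_1/S_0.
  S_0^{−1} = 6^{−1} = 2 (mod 11), so α_err = 2·2 = 4 ≡ 4 = α_1. Error position i = 1.
  Consistency check: S_2/S_1 = 8·6 = 48 ≡ 4 = α_err ✓ (single-error assumption holds).
Step 4: error magnitude e = S_0/v_1 = S_0·∏_{j≠1}(α_1 − α_j) = 6·8 = 48 ≡ 4 (mod 11).
Step 5: correct position 1: c_1 = r_1 − e = 1 − 4 ≡ 8 (mod 11). Hence c = [8, 0, 6, 7, 2].
  Check: interpolating c through the α_i gives m(x) = 4 + 1·x (degree < 2) with m(α_i) = c_i for every i, so c is indeed a codeword.


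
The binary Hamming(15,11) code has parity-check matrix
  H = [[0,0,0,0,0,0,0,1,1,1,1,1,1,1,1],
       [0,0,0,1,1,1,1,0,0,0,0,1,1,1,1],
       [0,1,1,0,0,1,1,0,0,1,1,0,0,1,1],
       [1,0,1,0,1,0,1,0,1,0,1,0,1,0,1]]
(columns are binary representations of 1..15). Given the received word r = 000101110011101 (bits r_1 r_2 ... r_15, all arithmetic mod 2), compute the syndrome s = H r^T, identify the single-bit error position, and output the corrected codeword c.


s = (1, 0, 0, 0)^T, error position = 8, corrected codeword c = 000101100011101

Compute s = H r^T mod 2 one row at a time:
  s_1 = 1 + 0 + 0 + 1 + 1 + 1 + 0 + 1 = 5 ≡ 1 (mod 2).
  s_2 = 1 + 0 + 1 + 1 + 1 + 1 + 0 + 1 = 6 ≡ 0 (mod 2).
  s_3 = 0 + 0 + 1 + 1 + 0 + 1 + 0 + 1 = 4 ≡ 0 (mod 2).
  s_4 = 0 + 0 + 0 + 1 + 0 + 1 + 1 + 1 = 4 ≡ 0 (mod 2).
s = (1, 0, 0, 0)^T — this equals column 8 of H (binary 1000), so error is at position 8.
Correct: flip bit 8 of r = 000101110011101 to get c = 000101100011101.


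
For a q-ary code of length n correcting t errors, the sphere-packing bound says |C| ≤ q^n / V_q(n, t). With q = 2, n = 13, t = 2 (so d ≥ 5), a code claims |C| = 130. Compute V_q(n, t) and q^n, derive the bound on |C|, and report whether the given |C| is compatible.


V_q(n, t) = 92, q^n = 8192, Hamming bound = 89, |C| = 130 > bound (violated).

Step 1: Compute V_q(n, t) = Σ_{j=0}^2 C(n, j) (q−1)^j.
  j = 0: C(13,0)·(1)^0 = 1·1 = 1.
  j = 1: C(13,1)·(1)^1 = 13·1 = 13.
  j = 2: C(13,2)·(1)^2 = 78·1 = 78.
  V_q(n, t) = 1 + 13 + 78 = 92.
Step 2: q^n = 2^13 = 8192.
Step 3: Hamming bound ⌊q^n / V_q(n,t)⌋ = ⌊8192/92⌋ = 89.
Step 4: Compare |C| = 130 to 89: violated.
The claimed |C| lies above the Hamming bound, so no 2-ary code of length 13 with d ≥ 5 can have 130 codewords.


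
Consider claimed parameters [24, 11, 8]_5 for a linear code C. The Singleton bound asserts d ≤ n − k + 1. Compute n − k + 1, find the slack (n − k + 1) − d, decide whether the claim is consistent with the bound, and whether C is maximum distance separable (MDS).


Singleton RHS = n − k + 1 = 14, slack = 6, bound satisfied, not MDS.

Singleton bound: d ≤ n − k + 1.
Here n = 24, k = 11, so n − k + 1 = 14.
Given d = 8, check d ≤ 14: YES.
Slack = (n − k + 1) − d = 6.
The code is NOT MDS (slack = 6 > 0).
Description: the claimed parameters are [24, 11, 8]_5; such a code would be non-MDS.


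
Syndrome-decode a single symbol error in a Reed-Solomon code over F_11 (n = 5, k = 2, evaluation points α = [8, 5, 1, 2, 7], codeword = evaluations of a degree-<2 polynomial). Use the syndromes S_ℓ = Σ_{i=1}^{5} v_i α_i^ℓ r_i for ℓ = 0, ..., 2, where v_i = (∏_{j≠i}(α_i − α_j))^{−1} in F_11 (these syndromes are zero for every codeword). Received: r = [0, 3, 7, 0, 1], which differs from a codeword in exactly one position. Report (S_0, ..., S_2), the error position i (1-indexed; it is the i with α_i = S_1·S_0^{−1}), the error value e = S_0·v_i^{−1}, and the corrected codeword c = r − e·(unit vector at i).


S = (3, 6, 1), error at position 4, error magnitude e = 5, c = [0, 3, 7, 6, 1].

Step 1: column multipliers v_i = (∏_{j≠i}(α_i − α_j))^{−1} mod 11.
  i = 1 (α = 8): (8−5)(8−1)(8−2)(8−7) = 3·7·6·1 = 126 ≡ 5, so v_1 = 5^{−1} = 9 (mod 11).
  i = 2 (α = 5): (5−8)(5−1)(5−2)(5−7) = (−3)·4·3·(−2) = 72 ≡ 6, so v_2 = 6^{−1} = 2 (mod 11).
  i = 3 (α = 1): (1−8)(1−5)(1−2)(1−7) = (−7)·(−4)·(−1)·(−6) = 168 ≡ 3, so v_3 = 3^{−1} = 4 (mod 11).
  i = 4 (α = 2): (2−8)(2−5)(2−1)(2−7) = (−6)·(−3)·1·(−5) = −90 ≡ 9, so v_4 = 9^{−1} = 5 (mod 11).
  i = 5 (α = 7): (7−8)(7−5)(7−1)(7−2) = (−1)·2·6·5 = −60 ≡ 6, so v_5 = 6^{−1} = 2 (mod 11).
  v = [9, 2, 4, 5, 2].
Step 2: syndromes of r = [0, 3, 7, 0, 1] (all sums mod 11).
  S_0 = Σ v_i r_i = 9·0 + 2·3 + 4·7 + 5·0 + 2·1 = 36 ≡ 3.
  S_1 = Σ v_i α_i r_i = 9·8·0 + 2·5·3 + 4·1·7 + 5·2·0 + 2·7·1 = 72 ≡ 6.
  α_i^2 mod 11 = [9, 3, 1, 4, 5].
  S_2 = Σ v_i α_i^2 r_i = 9·9·0 + 2·3·3 + 4·1·7 + 5·4·0 + 2·5·1 = 56 ≡ 1.
  S = (3, 6, 1) ≠ 0, so r is not a codeword (an error is present).
Step 3: locate the error. For a single error e at position i, S_ℓ = v_i·e·α_i^ℓ, so α_err = S_1/S_0.
  S_0^{−1} = 3^{−1} = 4 (mod 11), so α_err = 6·4 = 24 ≡ 2 = α_4. Error position i = 4.
  Consistency check: S_2/S_1 = 1·2 = 2 ≡ 2 = α_err ✓ (single-error assumption holds).
Step 4: error magnitude e = S_0/v_4 = S_0·∏_{j≠4}(α_4 − α_j) = 3·9 = 27 ≡ 5 (mod 11).
Step 5: correct position 4: c_4 = r_4 − e = 0 − 5 ≡ 6 (mod 11). Hence c = [0, 3, 7, 6, 1].
  Check: interpolating c through the α_i gives m(x) = 8 + 10·x (degree < 2) with m(α_i) = c_i for every i, so c is indeed a codeword.


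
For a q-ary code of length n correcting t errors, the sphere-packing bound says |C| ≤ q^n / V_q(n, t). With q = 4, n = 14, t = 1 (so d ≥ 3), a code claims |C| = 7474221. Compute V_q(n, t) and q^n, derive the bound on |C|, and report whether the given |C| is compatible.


V_q(n, t) = 43, q^n = 268435456, Hamming bound = 6242685, |C| = 7474221 > bound (violated).

Step 1: Compute V_q(n, t) = Σ_{j=0}^1 C(n, j) (q−1)^j.
  j = 0: C(14,0)·(3)^0 = 1·1 = 1.
  j = 1: C(14,1)·(3)^1 = 14·3 = 42.
  V_q(n, t) = 1 + 42 = 43.
Step 2: q^n = 4^14 = 268435456.
Step 3: Hamming bound ⌊q^n / V_q(n,t)⌋ = ⌊268435456/43⌋ = 6242685.
Step 4: Compare |C| = 7474221 to 6242685: violated.
The claimed |C| lies above the Hamming bound, so no 4-ary code of length 14 with d ≥ 3 can have 7474221 codewords.


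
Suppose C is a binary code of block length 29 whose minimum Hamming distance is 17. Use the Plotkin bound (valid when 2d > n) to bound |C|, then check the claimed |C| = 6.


Plotkin bound M ≤ 6; given |C| = 6 ≤ bound (satisfied).

Check applicability: 2d = 34, n = 29.
2d − n = 5 > 0, so Plotkin applies.
Compute d/(2d−n) = 17/5 ≈ 3.4000.
⌊d/(2d−n)⌋ = 3.
Plotkin bound: M ≤ 2·3 = 6.
Given |C| = 6, check: satisfied.
This |C| is at the Plotkin bound.


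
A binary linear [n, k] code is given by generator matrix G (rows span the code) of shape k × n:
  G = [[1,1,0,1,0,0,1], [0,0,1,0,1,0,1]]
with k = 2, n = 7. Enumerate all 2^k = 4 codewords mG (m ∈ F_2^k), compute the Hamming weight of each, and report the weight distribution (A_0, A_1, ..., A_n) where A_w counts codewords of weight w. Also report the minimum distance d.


Weight distribution: A_0 = 1, A_3 = 1, A_4 = 1, A_5 = 1. Minimum distance d = 3.

Enumerate all 2^2 = 4 messages m ∈ F_2^2.
For each, compute codeword c = mG in F_2^7, then tally its weight.
  m = 00 → c = 0000000, weight = 0.
  m = 10 → c = 1101001, weight = 4.
  m = 01 → c = 0010101, weight = 3.
  m = 11 → c = 1111100, weight = 5.
Tally weights:
  weight 0: 1 codewords.
  weight 3: 1 codewords.
  weight 4: 1 codewords.
  weight 5: 1 codewords.
Minimum distance d = smallest w > 0 with A_w > 0 = 3.
Sanity: Σ A_w = 4 = 2^2 = 4 ✓.


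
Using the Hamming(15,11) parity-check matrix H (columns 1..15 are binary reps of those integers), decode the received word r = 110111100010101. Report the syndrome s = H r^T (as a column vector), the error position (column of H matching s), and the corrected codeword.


s = (1, 0, 1, 0)^T, error position = 10, corrected codeword c = 110111100110101

Compute s = H r^T mod 2 one row at a time:
  s_1 = 0 + 0 + 0 + 1 + 0 + 1 + 0 + 1 = 3 ≡ 1 (mod 2).
  s_2 = 1 + 1 + 1 + 1 + 0 + 1 + 0 + 1 = 6 ≡ 0 (mod 2).
  s_3 = 1 + 0 + 1 + 1 + 0 + 1 + 0 + 1 = 5 ≡ 1 (mod 2).
  s_4 = 1 + 0 + 1 + 1 + 0 + 1 + 1 + 1 = 6 ≡ 0 (mod 2).
s = (1, 0, 1, 0)^T — this equals column 10 of H (binary 1010), so error is at position 10.
Correct: flip bit 10 of r = 110111100010101 to get c = 110111100110101.


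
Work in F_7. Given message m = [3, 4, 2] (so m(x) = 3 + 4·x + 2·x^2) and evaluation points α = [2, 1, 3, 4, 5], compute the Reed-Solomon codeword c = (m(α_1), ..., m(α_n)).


c = [5, 2, 5, 2, 3]

Message polynomial: m(x) = 3 + 4·x + 2·x^2 (mod 7).
For each evaluation point α_i, compute m(α_i) mod 7:
  α_1 = 2: Horner steps 2 → 1 → 5, so m(2) = 5.
  α_2 = 1: Horner steps 2 → 6 → 2, so m(1) = 2.
  α_3 = 3: Horner steps 2 → 3 → 5, so m(3) = 5.
  α_4 = 4: Horner steps 2 → 5 → 2, so m(4) = 2.
  α_5 = 5: Horner steps 2 → 0 → 3, so m(5) = 3.
Codeword c = [5, 2, 5, 2, 3] ∈ F_7^5.


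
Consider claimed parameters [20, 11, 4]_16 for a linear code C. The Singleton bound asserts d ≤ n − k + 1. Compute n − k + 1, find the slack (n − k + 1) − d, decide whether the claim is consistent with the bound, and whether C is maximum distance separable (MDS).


Singleton RHS = n − k + 1 = 10, slack = 6, bound satisfied, not MDS.

Singleton bound: d ≤ n − k + 1.
Here n = 20, k = 11, so n − k + 1 = 10.
Given d = 4, check d ≤ 10: YES.
Slack = (n − k + 1) − d = 6.
The code is NOT MDS (slack = 6 > 0).
Description: the claimed parameters are [20, 11, 4]_16; such a code would be non-MDS.


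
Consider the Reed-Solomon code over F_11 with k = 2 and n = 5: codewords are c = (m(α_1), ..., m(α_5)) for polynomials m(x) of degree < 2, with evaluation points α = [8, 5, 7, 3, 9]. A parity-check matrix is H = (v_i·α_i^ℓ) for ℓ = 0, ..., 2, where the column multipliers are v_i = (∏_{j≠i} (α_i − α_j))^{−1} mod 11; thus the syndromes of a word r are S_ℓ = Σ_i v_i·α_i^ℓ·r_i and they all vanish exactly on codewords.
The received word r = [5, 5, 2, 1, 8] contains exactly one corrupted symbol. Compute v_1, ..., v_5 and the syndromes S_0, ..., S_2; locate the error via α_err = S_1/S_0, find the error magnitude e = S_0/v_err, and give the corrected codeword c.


S = (6, 8, 7), error at position 2, error magnitude e = 9, c = [5, 7, 2, 1, 8].

Step 1: column multipliers v_i = (∏_{j≠i}(α_i − α_j))^{−1} mod 11.
  i = 1 (α = 8): (8−5)(8−7)(8−3)(8−9) = 3·1·5·(−1) = −15 ≡ 7, so v_1 = 7^{−1} = 8 (mod 11).
  i = 2 (α = 5): (5−8)(5−7)(5−3)(5−9) = (−3)·(−2)·2·(−4) = −48 ≡ 7, so v_2 = 7^{−1} = 8 (mod 11).
  i = 3 (α = 7): (7−8)(7−5)(7−3)(7−9) = (−1)·2·4·(−2) = 16 ≡ 5, so v_3 = 5^{−1} = 9 (mod 11).
  i = 4 (α = 3): (3−8)(3−5)(3−7)(3−9) = (−5)·(−2)·(−4)·(−6) = 240 ≡ 9, so v_4 = 9^{−1} = 5 (mod 11).
  i = 5 (α = 9): (9−8)(9−5)(9−7)(9−3) = 1·4·2·6 = 48 ≡ 4, so v_5 = 4^{−1} = 3 (mod 11).
  v = [8, 8, 9, 5, 3].
Step 2: syndromes of r = [5, 5, 2, 1, 8] (all sums mod 11).
  S_0 = Σ v_i r_i = 8·5 + 8·5 + 9·2 + 5·1 + 3·8 = 127 ≡ 6.
  S_1 = Σ v_i α_i r_i = 8·8·5 + 8·5·5 + 9·7·2 + 5·3·1 + 3·9·8 = 877 ≡ 8.
  α_i^2 mod 11 = [9, 3, 5, 9, 4].
  S_2 = Σ v_i α_i^2 r_i = 8·9·5 + 8·3·5 + 9·5·2 + 5·9·1 + 3·4·8 = 711 ≡ 7.
  S = (6, 8, 7) ≠ 0, so r is not a codeword (an error is present).
Step 3: locate the error. For a single error e at position i, S_ℓ = v_i·e·α_i^ℓ, so α_err = S_1/S_0.
  S_0^{−1} = 6^{−1} = 2 (mod 11), so α_err = 8·2 = 16 ≡ 5 = α_2. Error position i = 2.
  Consistency check: S_2/S_1 = 7·7 = 49 ≡ 5 = α_err ✓ (single-error assumption holds).
Step 4: error magnitude e = S_0/v_2 = S_0·∏_{j≠2}(α_2 − α_j) = 6·7 = 42 ≡ 9 (mod 11).
Step 5: correct position 2: c_2 = r_2 − e = 5 − 9 ≡ 7 (mod 11). Hence c = [5, 7, 2, 1, 8].
  Check: interpolating c through the α_i gives m(x) = 3 + 3·x (degree < 2) with m(α_i) = c_i for every i, so c is indeed a codeword.


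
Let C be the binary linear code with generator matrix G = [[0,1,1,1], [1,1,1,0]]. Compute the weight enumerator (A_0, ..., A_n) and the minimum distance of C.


Weight distribution: A_0 = 1, A_2 = 1, A_3 = 2. Minimum distance d = 2.

Enumerate all 2^2 = 4 messages m ∈ F_2^2.
For each, compute codeword c = mG in F_2^4, then tally its weight.
  m = 00 → c = 0000, weight = 0.
  m = 10 → c = 0111, weight = 3.
  m = 01 → c = 1110, weight = 3.
  m = 11 → c = 1001, weight = 2.
Tally weights:
  weight 0: 1 codewords.
  weight 2: 1 codewords.
  weight 3: 2 codewords.
Minimum distance d = smallest w > 0 with A_w > 0 = 2.
Sanity: Σ A_w = 4 = 2^2 = 4 ✓.


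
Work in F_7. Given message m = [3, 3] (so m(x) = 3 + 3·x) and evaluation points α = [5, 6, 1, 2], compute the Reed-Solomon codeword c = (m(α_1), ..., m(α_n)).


c = [4, 0, 6, 2]

Message polynomial: m(x) = 3 + 3·x (mod 7).
For each evaluation point α_i, compute m(α_i) mod 7:
  α_1 = 5: Horner steps 3 → 4, so m(5) = 4.
  α_2 = 6: Horner steps 3 → 0, so m(6) = 0.
  α_3 = 1: Horner steps 3 → 6, so m(1) = 6.
  α_4 = 2: Horner steps 3 → 2, so m(2) = 2.
Codeword c = [4, 0, 6, 2] ∈ F_7^4.


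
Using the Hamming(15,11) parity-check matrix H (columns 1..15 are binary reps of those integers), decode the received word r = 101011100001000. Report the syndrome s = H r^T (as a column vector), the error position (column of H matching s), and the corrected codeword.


s = (1, 0, 1, 0)^T, error position = 10, corrected codeword c = 101011100101000

Compute s = H r^T mod 2 one row at a time:
  s_1 = 0 + 0 + 0 + 0 + 1 + 0 + 0 + 0 = 1 ≡ 1 (mod 2).
  s_2 = 0 + 1 + 1 + 1 + 1 + 0 + 0 + 0 = 4 ≡ 0 (mod 2).
  s_3 = 0 + 1 + 1 + 1 + 0 + 0 + 0 + 0 = 3 ≡ 1 (mod 2).
  s_4 = 1 + 1 + 1 + 1 + 0 + 0 + 0 + 0 = 4 ≡ 0 (mod 2).
s = (1, 0, 1, 0)^T — this equals column 10 of H (binary 1010), so error is at position 10.
Correct: flip bit 10 of r = 101011100001000 to get c = 101011100101000.
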